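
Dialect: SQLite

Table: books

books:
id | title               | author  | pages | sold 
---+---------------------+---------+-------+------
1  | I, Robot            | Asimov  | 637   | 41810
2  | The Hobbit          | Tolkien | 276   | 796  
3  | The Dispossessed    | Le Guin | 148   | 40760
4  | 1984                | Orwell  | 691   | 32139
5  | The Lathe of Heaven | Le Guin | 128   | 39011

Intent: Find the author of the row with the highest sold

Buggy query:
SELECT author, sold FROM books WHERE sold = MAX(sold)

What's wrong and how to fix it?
Bug: MAX(sold) is an aggregate and cannot be used directly in WHERE

Fix: Use a subquery: WHERE sold = (SELECT MAX(sold) FROM books)

Corrected query:
SELECT author, sold FROM books WHERE sold = (SELECT MAX(sold) FROM books)

Result:
author | sold 
-------+------
Asimov | 41810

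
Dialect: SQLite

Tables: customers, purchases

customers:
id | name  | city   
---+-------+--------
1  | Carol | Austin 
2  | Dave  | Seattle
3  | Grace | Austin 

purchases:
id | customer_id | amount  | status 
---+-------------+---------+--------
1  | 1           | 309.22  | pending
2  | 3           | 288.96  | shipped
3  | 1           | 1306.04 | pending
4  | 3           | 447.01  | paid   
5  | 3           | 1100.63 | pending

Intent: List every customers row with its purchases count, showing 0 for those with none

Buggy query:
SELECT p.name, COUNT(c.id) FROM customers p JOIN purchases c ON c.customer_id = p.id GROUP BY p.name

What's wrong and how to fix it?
Bug: An inner join excludes parents with zero children

Fix: Switch to LEFT JOIN to retain unmatched parent rows

Corrected query:
SELECT p.name, COUNT(c.id) FROM customers p LEFT JOIN purchases c ON c.customer_id = p.id GROUP BY p.name

Result:
name  | COUNT(c.id)
------+------------
Carol | 2          
Dave  | 0          
Grace | 3          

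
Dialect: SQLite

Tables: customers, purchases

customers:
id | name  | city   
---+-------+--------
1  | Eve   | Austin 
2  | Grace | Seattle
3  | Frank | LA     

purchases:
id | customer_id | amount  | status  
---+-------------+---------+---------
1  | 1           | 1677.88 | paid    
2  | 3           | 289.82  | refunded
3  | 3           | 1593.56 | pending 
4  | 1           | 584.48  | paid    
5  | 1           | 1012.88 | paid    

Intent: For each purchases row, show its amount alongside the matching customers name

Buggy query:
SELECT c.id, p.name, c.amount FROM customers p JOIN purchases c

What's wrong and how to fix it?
Bug: JOIN with no ON clause produces a cartesian product; every purchases row pairs with every customers row

Fix: Specify the join condition linking the foreign key to the parent id

Corrected query:
SELECT c.id, p.name, c.amount FROM customers p JOIN purchases c ON c.customer_id = p.id

Result:
id | name  | amount 
---+-------+--------
1  | Eve   | 1677.88
2  | Frank | 289.82 
3  | Frank | 1593.56
4  | Eve   | 584.48 
5  | Eve   | 1012.88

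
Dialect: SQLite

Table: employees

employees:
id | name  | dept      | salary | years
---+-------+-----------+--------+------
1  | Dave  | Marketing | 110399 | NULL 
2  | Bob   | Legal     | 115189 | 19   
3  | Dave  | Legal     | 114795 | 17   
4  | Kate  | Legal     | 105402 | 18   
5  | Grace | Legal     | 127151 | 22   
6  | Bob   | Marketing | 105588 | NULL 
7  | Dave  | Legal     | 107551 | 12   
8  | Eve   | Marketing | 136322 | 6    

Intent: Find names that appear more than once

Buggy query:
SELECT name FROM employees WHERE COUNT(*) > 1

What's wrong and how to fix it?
Bug: WHERE can't reference COUNT(*); aggregates are computed after WHERE

Fix: Group first, then use HAVING for the count condition

Corrected query:
SELECT name FROM employees GROUP BY name HAVING COUNT(*) > 1

Result:
name
----
Bob 
Dave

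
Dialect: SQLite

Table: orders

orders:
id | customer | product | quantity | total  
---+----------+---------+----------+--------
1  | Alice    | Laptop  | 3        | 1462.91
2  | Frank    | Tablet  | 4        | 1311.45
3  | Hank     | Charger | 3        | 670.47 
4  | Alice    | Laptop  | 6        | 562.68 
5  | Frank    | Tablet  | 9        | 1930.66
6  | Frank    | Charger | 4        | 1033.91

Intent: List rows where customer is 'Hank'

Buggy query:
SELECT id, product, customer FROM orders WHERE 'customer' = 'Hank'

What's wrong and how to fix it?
Bug: 'customer' in single quotes is a string literal, not the column; the comparison is literal-vs-literal and never true

Fix: Reference the column as customer without single quotes

Corrected query:
SELECT id, product, customer FROM orders WHERE customer = 'Hank'

Result:
id | product | customer
---+---------+---------
3  | Charger | Hank    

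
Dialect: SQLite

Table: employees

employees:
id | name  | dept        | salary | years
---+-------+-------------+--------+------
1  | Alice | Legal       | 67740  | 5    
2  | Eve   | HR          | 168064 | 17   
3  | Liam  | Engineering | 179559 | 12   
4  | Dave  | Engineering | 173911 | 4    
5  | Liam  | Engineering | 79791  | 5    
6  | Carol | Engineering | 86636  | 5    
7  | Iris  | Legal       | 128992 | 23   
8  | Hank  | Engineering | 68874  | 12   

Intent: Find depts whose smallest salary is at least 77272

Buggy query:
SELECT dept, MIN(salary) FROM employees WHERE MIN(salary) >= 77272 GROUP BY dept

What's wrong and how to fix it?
Bug: Aggregates like MIN are computed per group after WHERE runs

Fix: Use HAVING for the per-group MIN condition

Corrected query:
SELECT dept, MIN(salary) FROM employees GROUP BY dept HAVING MIN(salary) >= 77272

Result:
dept | MIN(salary)
-----+------------
HR   | 168064     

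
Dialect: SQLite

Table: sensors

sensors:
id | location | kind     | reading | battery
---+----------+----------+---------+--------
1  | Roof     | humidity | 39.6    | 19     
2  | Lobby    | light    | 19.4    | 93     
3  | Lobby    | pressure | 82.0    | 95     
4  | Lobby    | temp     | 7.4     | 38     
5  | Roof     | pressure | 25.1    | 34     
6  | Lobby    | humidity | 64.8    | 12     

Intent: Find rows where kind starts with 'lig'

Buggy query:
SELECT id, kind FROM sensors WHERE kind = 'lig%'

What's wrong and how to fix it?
Bug: '=' compares the literal string including the % character; pattern matching needs LIKE

Fix: Replace '=' with LIKE so 'lig%' is treated as a pattern

Corrected query:
SELECT id, kind FROM sensors WHERE kind LIKE 'lig%'

Result:
id | kind 
---+------
2  | light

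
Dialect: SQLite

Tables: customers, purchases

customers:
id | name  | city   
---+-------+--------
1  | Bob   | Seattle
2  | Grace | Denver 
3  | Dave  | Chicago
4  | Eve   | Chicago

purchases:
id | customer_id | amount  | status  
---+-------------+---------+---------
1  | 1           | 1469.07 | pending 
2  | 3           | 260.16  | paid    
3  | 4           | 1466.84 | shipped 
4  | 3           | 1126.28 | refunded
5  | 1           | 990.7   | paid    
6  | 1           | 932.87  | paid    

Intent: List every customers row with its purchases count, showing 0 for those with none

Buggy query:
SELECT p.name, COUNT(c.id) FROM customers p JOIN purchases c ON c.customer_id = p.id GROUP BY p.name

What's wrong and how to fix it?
Bug: INNER JOIN drops customers rows that have no matching purchases rows

Fix: Use LEFT JOIN so parents without children still appear (COUNT(c.id) gives 0)

Corrected query:
SELECT p.name, COUNT(c.id) FROM customers p LEFT JOIN purchases c ON c.customer_id = p.id GROUP BY p.name

Result:
name  | COUNT(c.id)
------+------------
Bob   | 3          
Dave  | 2          
Eve   | 1          
Grace | 0          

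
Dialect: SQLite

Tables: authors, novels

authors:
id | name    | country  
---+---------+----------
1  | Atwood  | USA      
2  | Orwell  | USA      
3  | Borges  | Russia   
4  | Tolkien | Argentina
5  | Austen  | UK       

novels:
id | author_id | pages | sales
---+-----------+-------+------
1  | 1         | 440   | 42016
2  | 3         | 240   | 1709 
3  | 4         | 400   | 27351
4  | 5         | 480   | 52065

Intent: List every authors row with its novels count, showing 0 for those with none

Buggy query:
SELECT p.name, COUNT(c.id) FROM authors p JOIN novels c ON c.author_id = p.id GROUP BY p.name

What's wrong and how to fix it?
Bug: An inner join excludes parents with zero children

Fix: Use LEFT JOIN so parents without children still appear (COUNT(c.id) gives 0)

Corrected query:
SELECT p.name, COUNT(c.id) FROM authors p LEFT JOIN novels c ON c.author_id = p.id GROUP BY p.name

Result:
name    | COUNT(c.id)
--------+------------
Atwood  | 1          
Austen  | 1          
Borges  | 1          
Orwell  | 0          
Tolkien | 1          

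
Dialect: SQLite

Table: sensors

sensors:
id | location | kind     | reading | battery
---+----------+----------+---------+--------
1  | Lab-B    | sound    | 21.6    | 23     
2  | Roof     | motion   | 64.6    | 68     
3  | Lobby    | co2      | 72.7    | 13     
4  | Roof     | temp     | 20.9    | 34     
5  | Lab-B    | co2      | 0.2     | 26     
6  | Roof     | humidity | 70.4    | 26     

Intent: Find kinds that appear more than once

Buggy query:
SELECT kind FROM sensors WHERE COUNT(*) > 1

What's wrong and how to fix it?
Bug: COUNT(*) is an aggregate and cannot be used in WHERE

Fix: Group first, then use HAVING for the count condition

Corrected query:
SELECT kind FROM sensors GROUP BY kind HAVING COUNT(*) > 1

Result:
kind
----
co2 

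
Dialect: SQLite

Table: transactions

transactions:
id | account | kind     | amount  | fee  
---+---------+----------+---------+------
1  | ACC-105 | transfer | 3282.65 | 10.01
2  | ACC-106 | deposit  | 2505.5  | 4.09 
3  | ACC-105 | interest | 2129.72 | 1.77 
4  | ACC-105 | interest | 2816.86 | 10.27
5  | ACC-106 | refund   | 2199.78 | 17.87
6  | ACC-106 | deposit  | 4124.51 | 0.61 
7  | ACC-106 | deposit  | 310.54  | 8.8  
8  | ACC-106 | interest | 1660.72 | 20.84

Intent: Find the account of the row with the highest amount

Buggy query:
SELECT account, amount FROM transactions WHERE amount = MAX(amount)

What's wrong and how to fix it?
Bug: MAX(amount) is an aggregate and cannot be used directly in WHERE

Fix: Use a subquery: WHERE amount = (SELECT MAX(amount) FROM transactions)

Corrected query:
SELECT account, amount FROM transactions WHERE amount = (SELECT MAX(amount) FROM transactions)

Result:
account | amount 
--------+--------
ACC-106 | 4124.51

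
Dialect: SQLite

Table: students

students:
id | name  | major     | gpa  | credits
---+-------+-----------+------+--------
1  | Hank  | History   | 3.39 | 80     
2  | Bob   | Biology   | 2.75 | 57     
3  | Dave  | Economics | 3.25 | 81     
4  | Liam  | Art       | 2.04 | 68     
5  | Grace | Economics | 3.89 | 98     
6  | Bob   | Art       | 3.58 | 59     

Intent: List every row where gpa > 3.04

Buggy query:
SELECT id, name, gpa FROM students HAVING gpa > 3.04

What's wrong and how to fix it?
Bug: HAVING filters the output of aggregation, but this query has no GROUP BY and no aggregate functions, so SQLite rejects it (HAVING clause on a non-aggregate query); the condition here is per row

Fix: Use WHERE for row-level filtering

Corrected query:
SELECT id, name, gpa FROM students WHERE gpa > 3.04

Result:
id | name  | gpa 
---+-------+-----
1  | Hank  | 3.39
3  | Dave  | 3.25
5  | Grace | 3.89
6  | Bob   | 3.58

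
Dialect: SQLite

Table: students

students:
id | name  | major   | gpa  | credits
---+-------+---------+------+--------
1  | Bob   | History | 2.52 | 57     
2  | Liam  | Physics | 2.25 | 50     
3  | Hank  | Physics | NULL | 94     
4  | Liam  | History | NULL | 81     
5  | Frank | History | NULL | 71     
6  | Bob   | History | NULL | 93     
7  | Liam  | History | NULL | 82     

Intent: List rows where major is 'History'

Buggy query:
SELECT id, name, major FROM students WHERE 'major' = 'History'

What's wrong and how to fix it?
Bug: 'major' in single quotes is a string literal, not the column; the comparison is literal-vs-literal and never true

Fix: Remove the quotes around the column name (or use double quotes for an identifier)

Corrected query:
SELECT id, name, major FROM students WHERE major = 'History'

Result:
id | name  | major  
---+-------+--------
1  | Bob   | History
4  | Liam  | History
5  | Frank | History
6  | Bob   | History
7  | Liam  | History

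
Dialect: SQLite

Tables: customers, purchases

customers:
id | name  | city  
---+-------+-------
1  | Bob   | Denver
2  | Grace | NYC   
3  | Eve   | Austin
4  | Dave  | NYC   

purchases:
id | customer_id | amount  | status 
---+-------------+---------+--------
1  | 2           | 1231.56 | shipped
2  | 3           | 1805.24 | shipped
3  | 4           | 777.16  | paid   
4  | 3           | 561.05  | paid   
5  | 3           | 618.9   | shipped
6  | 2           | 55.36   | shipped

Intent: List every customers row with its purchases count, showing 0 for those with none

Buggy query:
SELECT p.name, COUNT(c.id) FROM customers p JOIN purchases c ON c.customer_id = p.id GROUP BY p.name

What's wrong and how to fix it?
Bug: INNER JOIN drops customers rows that have no matching purchases rows

Fix: Switch to LEFT JOIN to retain unmatched parent rows

Corrected query:
SELECT p.name, COUNT(c.id) FROM customers p LEFT JOIN purchases c ON c.customer_id = p.id GROUP BY p.name

Result:
name  | COUNT(c.id)
------+------------
Bob   | 0          
Dave  | 1          
Eve   | 3          
Grace | 2          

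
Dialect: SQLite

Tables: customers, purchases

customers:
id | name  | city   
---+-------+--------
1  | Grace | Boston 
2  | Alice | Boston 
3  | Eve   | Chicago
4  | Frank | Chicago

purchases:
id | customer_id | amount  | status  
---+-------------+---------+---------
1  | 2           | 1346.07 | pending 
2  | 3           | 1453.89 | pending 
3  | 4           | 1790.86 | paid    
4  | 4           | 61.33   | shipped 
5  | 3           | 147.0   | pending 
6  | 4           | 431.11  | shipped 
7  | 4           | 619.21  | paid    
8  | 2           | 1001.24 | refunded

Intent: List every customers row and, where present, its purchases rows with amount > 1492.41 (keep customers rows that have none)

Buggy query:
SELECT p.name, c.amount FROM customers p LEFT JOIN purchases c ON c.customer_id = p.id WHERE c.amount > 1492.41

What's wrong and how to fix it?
Bug: Filtering c.amount in WHERE discards the NULL rows produced by LEFT JOIN, turning it into an inner join

Fix: Put 'c.amount > 1492.41' in the JOIN's ON clause instead of WHERE

Corrected query:
SELECT p.name, c.amount FROM customers p LEFT JOIN purchases c ON c.customer_id = p.id AND c.amount > 1492.41

Result:
name  | amount 
------+--------
Grace | NULL   
Alice | NULL   
Eve   | NULL   
Frank | 1790.86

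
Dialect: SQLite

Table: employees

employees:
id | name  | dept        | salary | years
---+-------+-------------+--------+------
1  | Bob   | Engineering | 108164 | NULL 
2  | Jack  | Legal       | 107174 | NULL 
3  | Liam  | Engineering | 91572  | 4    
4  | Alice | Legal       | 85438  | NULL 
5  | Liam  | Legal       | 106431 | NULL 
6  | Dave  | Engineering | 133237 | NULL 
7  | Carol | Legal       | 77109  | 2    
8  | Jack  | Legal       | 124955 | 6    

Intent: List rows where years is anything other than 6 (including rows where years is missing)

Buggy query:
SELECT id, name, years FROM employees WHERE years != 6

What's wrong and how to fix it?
Bug: Inequality against NULL is unknown, not true; rows with NULL are dropped

Fix: Add an explicit OR years IS NULL to include the missing-value rows

Corrected query:
SELECT id, name, years FROM employees WHERE years != 6 OR years IS NULL

Result:
id | name  | years
---+-------+------
1  | Bob   | NULL 
2  | Jack  | NULL 
3  | Liam  | 4    
4  | Alice | NULL 
5  | Liam  | NULL 
6  | Dave  | NULL 
7  | Carol | 2    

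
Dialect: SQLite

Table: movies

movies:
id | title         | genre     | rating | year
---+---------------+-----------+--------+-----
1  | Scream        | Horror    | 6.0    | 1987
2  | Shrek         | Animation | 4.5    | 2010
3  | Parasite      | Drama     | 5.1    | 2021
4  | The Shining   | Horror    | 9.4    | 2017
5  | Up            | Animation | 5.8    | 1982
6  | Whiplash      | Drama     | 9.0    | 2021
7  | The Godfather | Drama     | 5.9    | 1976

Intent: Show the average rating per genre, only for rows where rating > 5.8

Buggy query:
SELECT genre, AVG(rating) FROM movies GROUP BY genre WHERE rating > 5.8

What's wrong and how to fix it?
Bug: WHERE cannot follow GROUP BY

Fix: Place WHERE between FROM and GROUP BY

Corrected query:
SELECT genre, AVG(rating) FROM movies WHERE rating > 5.8 GROUP BY genre

Result:
genre  | AVG(rating)
-------+------------
Drama  | 7.45       
Horror | 7.7        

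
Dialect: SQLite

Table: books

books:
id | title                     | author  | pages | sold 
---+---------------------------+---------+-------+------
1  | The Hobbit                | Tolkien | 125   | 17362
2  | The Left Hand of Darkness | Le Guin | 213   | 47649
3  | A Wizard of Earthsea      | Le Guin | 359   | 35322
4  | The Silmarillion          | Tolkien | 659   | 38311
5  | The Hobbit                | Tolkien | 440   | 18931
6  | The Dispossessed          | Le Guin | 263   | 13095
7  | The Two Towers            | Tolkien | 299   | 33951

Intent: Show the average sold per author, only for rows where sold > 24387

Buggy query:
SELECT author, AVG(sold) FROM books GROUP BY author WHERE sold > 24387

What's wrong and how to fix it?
Bug: WHERE cannot follow GROUP BY

Fix: Place WHERE between FROM and GROUP BY

Corrected query:
SELECT author, AVG(sold) FROM books WHERE sold > 24387 GROUP BY author

Result:
author  | AVG(sold)
--------+----------
Le Guin | 41485.5  
Tolkien | 36131    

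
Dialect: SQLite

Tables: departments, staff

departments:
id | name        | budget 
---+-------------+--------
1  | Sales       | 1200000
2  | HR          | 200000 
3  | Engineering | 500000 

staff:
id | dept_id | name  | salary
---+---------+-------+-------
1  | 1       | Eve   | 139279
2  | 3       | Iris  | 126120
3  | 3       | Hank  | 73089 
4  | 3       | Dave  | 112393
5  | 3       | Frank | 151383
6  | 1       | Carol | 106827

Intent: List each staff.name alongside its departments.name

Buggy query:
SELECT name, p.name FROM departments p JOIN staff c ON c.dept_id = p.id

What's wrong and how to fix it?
Bug: Both tables have a 'name' column; the unqualified reference is ambiguous

Fix: Qualify the column with its table alias (c.name)

Corrected query:
SELECT c.name, p.name FROM departments p JOIN staff c ON c.dept_id = p.id

Result:
name  | name       
------+------------
Eve   | Sales      
Iris  | Engineering
Hank  | Engineering
Dave  | Engineering
Frank | Engineering
Carol | Sales      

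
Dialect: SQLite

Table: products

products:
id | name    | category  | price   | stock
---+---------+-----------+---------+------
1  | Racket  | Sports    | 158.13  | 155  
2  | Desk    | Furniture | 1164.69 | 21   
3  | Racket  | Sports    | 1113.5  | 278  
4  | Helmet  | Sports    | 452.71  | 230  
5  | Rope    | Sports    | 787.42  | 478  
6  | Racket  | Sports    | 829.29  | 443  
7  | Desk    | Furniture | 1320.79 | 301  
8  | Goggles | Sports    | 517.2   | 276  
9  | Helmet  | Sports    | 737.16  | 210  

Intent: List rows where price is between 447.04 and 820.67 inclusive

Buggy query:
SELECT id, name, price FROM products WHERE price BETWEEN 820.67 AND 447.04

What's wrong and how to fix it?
Bug: BETWEEN expects the lower bound first; with 820.67 AND 447.04 the range is empty

Fix: Swap the bounds so the smaller value comes first

Corrected query:
SELECT id, name, price FROM products WHERE price BETWEEN 447.04 AND 820.67

Result:
id | name    | price 
---+---------+-------
4  | Helmet  | 452.71
5  | Rope    | 787.42
8  | Goggles | 517.2 
9  | Helmet  | 737.16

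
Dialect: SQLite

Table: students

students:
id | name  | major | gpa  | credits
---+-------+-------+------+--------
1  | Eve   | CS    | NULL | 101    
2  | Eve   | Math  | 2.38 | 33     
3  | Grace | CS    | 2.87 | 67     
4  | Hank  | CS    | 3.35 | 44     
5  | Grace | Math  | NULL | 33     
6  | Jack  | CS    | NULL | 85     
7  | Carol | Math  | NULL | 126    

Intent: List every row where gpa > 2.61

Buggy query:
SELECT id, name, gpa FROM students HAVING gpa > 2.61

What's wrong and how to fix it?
Bug: HAVING filters the output of aggregation, but this query has no GROUP BY and no aggregate functions, so SQLite rejects it (HAVING clause on a non-aggregate query); the condition here is per row

Fix: Replace HAVING with WHERE since the condition applies to individual rows

Corrected query:
SELECT id, name, gpa FROM students WHERE gpa > 2.61

Result:
id | name  | gpa 
---+-------+-----
3  | Grace | 2.87
4  | Hank  | 3.35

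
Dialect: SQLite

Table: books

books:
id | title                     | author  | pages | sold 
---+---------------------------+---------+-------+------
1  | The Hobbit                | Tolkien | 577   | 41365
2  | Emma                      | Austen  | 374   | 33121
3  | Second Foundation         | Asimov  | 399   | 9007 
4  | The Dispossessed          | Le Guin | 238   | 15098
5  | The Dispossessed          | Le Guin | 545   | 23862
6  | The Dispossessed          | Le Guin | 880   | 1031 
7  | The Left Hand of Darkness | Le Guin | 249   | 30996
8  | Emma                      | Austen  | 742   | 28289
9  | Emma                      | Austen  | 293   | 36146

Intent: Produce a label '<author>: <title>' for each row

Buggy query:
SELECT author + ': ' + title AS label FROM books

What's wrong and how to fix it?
Bug: SQLite uses || for string concatenation; + coerces text to numbers (yielding 0)

Fix: Use the || operator for string concatenation

Corrected query:
SELECT author || ': ' || title AS label FROM books

Result:
label                             
----------------------------------
Tolkien: The Hobbit               
Austen: Emma                      
Asimov: Second Foundation         
Le Guin: The Dispossessed         
Le Guin: The Dispossessed         
Le Guin: The Dispossessed         
Le Guin: The Left Hand of Darkness
Austen: Emma                      
Austen: Emma                      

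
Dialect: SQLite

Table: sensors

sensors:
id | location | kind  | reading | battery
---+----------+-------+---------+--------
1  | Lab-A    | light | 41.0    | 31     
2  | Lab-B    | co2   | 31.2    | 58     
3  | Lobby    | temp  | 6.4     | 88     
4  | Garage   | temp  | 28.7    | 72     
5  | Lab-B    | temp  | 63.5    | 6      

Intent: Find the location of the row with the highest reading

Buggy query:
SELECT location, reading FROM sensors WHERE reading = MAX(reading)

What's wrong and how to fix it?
Bug: WHERE is evaluated per row; an aggregate over the whole table isn't defined there

Fix: Use a subquery: WHERE reading = (SELECT MAX(reading) FROM sensors)

Corrected query:
SELECT location, reading FROM sensors WHERE reading = (SELECT MAX(reading) FROM sensors)

Result:
location | reading
---------+--------
Lab-B    | 63.5   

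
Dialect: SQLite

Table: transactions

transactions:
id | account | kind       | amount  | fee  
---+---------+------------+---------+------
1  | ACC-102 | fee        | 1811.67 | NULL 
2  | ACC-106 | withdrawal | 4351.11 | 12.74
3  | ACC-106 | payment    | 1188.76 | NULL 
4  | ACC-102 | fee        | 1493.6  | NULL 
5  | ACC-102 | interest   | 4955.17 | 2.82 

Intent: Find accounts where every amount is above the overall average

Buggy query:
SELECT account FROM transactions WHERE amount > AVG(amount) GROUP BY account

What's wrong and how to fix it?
Bug: WHERE evaluates per row before aggregation, so AVG() is unavailable

Fix: Compute the overall average in a scalar subquery and compare each group's MIN against it in HAVING

Corrected query:
SELECT account FROM transactions GROUP BY account HAVING MIN(amount) > (SELECT AVG(amount) FROM transactions)

Result:
(no rows)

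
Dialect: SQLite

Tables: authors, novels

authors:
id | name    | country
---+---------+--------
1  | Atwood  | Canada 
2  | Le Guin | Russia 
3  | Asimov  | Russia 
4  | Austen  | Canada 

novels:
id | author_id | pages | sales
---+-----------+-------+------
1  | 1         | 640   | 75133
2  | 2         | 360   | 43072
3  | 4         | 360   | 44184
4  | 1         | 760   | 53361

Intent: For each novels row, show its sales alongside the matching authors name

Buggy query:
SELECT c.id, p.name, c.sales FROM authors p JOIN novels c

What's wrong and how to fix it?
Bug: JOIN with no ON clause produces a cartesian product; every novels row pairs with every authors row

Fix: Specify the join condition linking the foreign key to the parent id

Corrected query:
SELECT c.id, p.name, c.sales FROM authors p JOIN novels c ON c.author_id = p.id

Result:
id | name    | sales
---+---------+------
1  | Atwood  | 75133
2  | Le Guin | 43072
3  | Austen  | 44184
4  | Atwood  | 53361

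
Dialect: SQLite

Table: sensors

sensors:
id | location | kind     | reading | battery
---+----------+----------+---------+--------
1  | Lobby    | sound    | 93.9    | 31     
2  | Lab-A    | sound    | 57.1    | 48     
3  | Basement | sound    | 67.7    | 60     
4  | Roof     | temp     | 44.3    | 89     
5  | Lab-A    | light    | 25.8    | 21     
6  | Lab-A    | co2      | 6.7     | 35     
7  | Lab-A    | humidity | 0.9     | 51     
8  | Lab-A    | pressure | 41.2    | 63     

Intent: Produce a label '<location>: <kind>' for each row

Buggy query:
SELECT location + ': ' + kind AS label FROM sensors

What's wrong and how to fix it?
Bug: SQLite uses || for string concatenation; + coerces text to numbers (yielding 0)

Fix: Use the || operator for string concatenation

Corrected query:
SELECT location || ': ' || kind AS label FROM sensors

Result:
label          
---------------
Lobby: sound   
Lab-A: sound   
Basement: sound
Roof: temp     
Lab-A: light   
Lab-A: co2     
Lab-A: humidity
Lab-A: pressure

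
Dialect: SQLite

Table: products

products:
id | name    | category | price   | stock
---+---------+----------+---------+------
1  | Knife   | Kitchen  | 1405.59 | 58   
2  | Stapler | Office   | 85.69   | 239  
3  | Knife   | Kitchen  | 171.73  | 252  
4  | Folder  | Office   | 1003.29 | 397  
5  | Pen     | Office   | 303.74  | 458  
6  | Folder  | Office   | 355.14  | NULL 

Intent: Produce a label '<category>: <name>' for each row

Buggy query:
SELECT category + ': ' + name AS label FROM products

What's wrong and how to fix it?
Bug: '+' is numeric addition; on text columns SQLite converts them to 0 instead of concatenating

Fix: Replace + with || to concatenate text

Corrected query:
SELECT category || ': ' || name AS label FROM products

Result:
label          
---------------
Kitchen: Knife 
Office: Stapler
Kitchen: Knife 
Office: Folder 
Office: Pen    
Office: Folder 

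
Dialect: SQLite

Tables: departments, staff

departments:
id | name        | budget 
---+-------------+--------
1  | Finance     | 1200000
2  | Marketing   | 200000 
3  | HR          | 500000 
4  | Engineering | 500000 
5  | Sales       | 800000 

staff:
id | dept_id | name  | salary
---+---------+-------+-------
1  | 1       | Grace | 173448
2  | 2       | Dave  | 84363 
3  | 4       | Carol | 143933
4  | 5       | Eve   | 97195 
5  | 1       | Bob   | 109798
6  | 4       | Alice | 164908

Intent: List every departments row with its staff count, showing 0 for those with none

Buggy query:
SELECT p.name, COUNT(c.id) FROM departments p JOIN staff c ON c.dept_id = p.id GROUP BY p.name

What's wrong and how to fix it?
Bug: An inner join excludes parents with zero children

Fix: Switch to LEFT JOIN to retain unmatched parent rows

Corrected query:
SELECT p.name, COUNT(c.id) FROM departments p LEFT JOIN staff c ON c.dept_id = p.id GROUP BY p.name

Result:
name        | COUNT(c.id)
------------+------------
Engineering | 2          
Finance     | 2          
HR          | 0          
Marketing   | 1          
Sales       | 1          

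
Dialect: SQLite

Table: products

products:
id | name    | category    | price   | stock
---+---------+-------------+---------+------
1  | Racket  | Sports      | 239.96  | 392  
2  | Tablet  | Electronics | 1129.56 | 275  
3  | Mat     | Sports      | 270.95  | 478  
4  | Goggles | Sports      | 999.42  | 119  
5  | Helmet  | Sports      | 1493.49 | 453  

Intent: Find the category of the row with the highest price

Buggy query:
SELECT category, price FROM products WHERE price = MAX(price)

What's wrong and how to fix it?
Bug: MAX(price) is an aggregate and cannot be used directly in WHERE

Fix: Use a subquery: WHERE price = (SELECT MAX(price) FROM products)

Corrected query:
SELECT category, price FROM products WHERE price = (SELECT MAX(price) FROM products)

Result:
category | price  
---------+--------
Sports   | 1493.49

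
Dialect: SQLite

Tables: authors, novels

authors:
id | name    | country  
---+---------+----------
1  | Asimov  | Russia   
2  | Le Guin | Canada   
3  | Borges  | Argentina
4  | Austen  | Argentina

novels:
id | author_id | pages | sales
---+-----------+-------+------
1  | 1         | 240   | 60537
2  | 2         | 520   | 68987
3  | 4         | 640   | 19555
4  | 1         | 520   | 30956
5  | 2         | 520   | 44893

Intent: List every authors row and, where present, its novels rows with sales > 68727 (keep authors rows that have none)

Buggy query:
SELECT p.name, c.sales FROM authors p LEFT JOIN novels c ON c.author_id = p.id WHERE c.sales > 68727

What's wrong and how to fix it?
Bug: Filtering c.sales in WHERE discards the NULL rows produced by LEFT JOIN, turning it into an inner join

Fix: Put 'c.sales > 68727' in the JOIN's ON clause instead of WHERE

Corrected query:
SELECT p.name, c.sales FROM authors p LEFT JOIN novels c ON c.author_id = p.id AND c.sales > 68727

Result:
name    | sales
--------+------
Asimov  | NULL 
Le Guin | 68987
Borges  | NULL 
Austen  | NULL 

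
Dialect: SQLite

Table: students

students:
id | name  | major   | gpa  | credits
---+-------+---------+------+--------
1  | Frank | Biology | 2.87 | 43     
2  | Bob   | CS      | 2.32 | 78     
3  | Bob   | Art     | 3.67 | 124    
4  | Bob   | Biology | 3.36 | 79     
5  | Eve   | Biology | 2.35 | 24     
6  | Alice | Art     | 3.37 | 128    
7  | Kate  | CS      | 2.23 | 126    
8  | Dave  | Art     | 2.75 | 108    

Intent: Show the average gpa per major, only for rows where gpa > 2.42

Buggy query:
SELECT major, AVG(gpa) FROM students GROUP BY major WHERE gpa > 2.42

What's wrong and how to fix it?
Bug: Row-level WHERE must come before GROUP BY in the clause order

Fix: Place WHERE between FROM and GROUP BY

Corrected query:
SELECT major, AVG(gpa) FROM students WHERE gpa > 2.42 GROUP BY major

Result:
major   | AVG(gpa)
--------+---------
Art     | 3.263333
Biology | 3.115   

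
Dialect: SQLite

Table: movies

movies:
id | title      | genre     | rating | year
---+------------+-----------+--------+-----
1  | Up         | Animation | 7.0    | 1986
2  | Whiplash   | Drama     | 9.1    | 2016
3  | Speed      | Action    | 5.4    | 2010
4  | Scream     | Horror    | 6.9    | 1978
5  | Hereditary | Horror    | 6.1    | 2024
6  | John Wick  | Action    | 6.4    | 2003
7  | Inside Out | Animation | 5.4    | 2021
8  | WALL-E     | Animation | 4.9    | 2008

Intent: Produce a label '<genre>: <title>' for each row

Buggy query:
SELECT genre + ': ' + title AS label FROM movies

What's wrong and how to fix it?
Bug: '+' is numeric addition; on text columns SQLite converts them to 0 instead of concatenating

Fix: Replace + with || to concatenate text

Corrected query:
SELECT genre || ': ' || title AS label FROM movies

Result:
label                
---------------------
Animation: Up        
Drama: Whiplash      
Action: Speed        
Horror: Scream       
Horror: Hereditary   
Action: John Wick    
Animation: Inside Out
Animation: WALL-E    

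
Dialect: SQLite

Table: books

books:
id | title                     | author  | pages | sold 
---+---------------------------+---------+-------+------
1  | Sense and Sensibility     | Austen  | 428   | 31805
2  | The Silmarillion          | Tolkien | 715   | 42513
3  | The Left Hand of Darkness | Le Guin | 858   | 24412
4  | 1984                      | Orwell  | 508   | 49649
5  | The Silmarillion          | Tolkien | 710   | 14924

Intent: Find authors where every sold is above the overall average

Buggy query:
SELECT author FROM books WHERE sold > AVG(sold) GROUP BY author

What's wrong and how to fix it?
Bug: AVG() is an aggregate; it can't sit directly in WHERE

Fix: Use a subquery for AVG and a HAVING MIN(...) filter so the condition holds for every row in the group

Corrected query:
SELECT author FROM books GROUP BY author HAVING MIN(sold) > (SELECT AVG(sold) FROM books)

Result:
author
------
Orwell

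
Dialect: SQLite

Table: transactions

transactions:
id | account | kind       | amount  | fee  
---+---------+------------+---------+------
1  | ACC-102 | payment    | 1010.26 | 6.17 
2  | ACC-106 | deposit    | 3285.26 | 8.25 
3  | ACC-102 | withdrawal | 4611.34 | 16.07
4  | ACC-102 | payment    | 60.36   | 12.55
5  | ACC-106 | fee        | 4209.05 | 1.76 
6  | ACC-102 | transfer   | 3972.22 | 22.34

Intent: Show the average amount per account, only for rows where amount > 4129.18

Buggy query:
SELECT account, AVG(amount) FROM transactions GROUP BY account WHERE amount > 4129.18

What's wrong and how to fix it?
Bug: WHERE cannot follow GROUP BY

Fix: Place WHERE between FROM and GROUP BY

Corrected query:
SELECT account, AVG(amount) FROM transactions WHERE amount > 4129.18 GROUP BY account

Result:
account | AVG(amount)
--------+------------
ACC-102 | 4611.34    
ACC-106 | 4209.05    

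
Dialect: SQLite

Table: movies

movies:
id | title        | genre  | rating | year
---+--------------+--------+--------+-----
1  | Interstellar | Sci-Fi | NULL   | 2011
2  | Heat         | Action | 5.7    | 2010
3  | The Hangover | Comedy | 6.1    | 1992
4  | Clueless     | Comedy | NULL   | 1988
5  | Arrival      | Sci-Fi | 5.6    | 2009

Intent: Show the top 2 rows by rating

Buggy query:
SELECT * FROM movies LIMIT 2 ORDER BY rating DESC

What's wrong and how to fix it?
Bug: LIMIT must come after ORDER BY

Fix: Sort with ORDER BY, then apply LIMIT

Corrected query:
SELECT * FROM movies ORDER BY rating DESC LIMIT 2

Result:
id | title        | genre  | rating | year
---+--------------+--------+--------+-----
3  | The Hangover | Comedy | 6.1    | 1992
2  | Heat         | Action | 5.7    | 2010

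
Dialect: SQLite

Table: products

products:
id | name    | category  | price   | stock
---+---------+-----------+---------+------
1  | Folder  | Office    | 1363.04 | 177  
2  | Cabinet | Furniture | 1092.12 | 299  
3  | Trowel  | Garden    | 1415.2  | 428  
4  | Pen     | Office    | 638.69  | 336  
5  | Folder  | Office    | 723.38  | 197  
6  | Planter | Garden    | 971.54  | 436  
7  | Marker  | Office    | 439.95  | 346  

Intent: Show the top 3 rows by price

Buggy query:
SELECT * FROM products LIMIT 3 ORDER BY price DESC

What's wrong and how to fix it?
Bug: ORDER BY cannot follow LIMIT; LIMIT is the final clause

Fix: Sort with ORDER BY, then apply LIMIT

Corrected query:
SELECT * FROM products ORDER BY price DESC LIMIT 3

Result:
id | name    | category  | price   | stock
---+---------+-----------+---------+------
3  | Trowel  | Garden    | 1415.2  | 428  
1  | Folder  | Office    | 1363.04 | 177  
2  | Cabinet | Furniture | 1092.12 | 299  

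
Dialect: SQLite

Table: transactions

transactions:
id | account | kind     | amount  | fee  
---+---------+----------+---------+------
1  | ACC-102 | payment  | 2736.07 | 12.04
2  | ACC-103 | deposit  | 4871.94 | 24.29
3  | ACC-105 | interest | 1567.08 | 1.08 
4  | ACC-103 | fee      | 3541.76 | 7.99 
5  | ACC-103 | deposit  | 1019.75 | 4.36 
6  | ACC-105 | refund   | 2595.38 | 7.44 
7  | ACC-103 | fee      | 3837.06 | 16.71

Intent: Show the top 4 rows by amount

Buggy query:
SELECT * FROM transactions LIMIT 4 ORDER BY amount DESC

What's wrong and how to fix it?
Bug: ORDER BY cannot follow LIMIT; LIMIT is the final clause

Fix: Sort with ORDER BY, then apply LIMIT

Corrected query:
SELECT * FROM transactions ORDER BY amount DESC LIMIT 4

Result:
id | account | kind    | amount  | fee  
---+---------+---------+---------+------
2  | ACC-103 | deposit | 4871.94 | 24.29
7  | ACC-103 | fee     | 3837.06 | 16.71
4  | ACC-103 | fee     | 3541.76 | 7.99 
1  | ACC-102 | payment | 2736.07 | 12.04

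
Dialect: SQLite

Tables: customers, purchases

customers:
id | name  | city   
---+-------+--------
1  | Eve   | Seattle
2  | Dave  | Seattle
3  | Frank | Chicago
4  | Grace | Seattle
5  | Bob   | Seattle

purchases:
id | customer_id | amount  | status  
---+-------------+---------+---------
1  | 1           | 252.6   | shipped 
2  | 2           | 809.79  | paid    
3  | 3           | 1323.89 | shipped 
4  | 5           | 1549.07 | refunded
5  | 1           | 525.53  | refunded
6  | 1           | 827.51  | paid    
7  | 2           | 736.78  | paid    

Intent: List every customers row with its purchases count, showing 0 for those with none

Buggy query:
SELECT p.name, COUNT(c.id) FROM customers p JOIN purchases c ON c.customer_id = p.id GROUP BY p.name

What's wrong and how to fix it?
Bug: An inner join excludes parents with zero children

Fix: Switch to LEFT JOIN to retain unmatched parent rows

Corrected query:
SELECT p.name, COUNT(c.id) FROM customers p LEFT JOIN purchases c ON c.customer_id = p.id GROUP BY p.name

Result:
name  | COUNT(c.id)
------+------------
Bob   | 1          
Dave  | 2          
Eve   | 3          
Frank | 1          
Grace | 0          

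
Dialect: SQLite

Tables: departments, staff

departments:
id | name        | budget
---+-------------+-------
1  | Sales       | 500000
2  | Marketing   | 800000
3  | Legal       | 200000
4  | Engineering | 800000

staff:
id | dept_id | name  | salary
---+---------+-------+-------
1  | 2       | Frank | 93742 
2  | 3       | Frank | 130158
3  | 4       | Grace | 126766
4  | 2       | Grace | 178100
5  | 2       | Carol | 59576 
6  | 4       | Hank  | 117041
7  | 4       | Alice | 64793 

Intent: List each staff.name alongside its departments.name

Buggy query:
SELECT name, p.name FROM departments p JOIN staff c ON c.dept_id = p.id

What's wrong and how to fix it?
Bug: 'name' exists in both joined tables, so the database can't tell which one is meant

Fix: Qualify the column with its table alias (c.name)

Corrected query:
SELECT c.name, p.name FROM departments p JOIN staff c ON c.dept_id = p.id

Result:
name  | name       
------+------------
Frank | Marketing  
Frank | Legal      
Grace | Engineering
Grace | Marketing  
Carol | Marketing  
Hank  | Engineering
Alice | Engineering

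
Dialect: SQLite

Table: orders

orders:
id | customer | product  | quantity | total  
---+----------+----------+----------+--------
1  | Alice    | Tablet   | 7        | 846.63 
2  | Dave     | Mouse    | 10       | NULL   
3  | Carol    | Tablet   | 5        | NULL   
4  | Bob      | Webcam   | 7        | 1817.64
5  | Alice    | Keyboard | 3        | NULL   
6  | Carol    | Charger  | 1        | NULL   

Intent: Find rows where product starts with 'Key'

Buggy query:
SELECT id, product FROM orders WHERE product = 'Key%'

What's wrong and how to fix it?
Bug: Wildcards only work with LIKE; '=' treats '%' as a literal character

Fix: Use LIKE for wildcard pattern matching

Corrected query:
SELECT id, product FROM orders WHERE product LIKE 'Key%'

Result:
id | product 
---+---------
5  | Keyboard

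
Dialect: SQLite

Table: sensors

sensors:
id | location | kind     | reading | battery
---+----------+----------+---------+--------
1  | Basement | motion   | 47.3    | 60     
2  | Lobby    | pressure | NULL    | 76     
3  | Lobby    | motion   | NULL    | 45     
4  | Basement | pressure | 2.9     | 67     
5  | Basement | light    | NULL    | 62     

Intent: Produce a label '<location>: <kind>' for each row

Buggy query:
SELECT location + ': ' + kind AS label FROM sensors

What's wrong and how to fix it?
Bug: SQLite uses || for string concatenation; + coerces text to numbers (yielding 0)

Fix: Use the || operator for string concatenation

Corrected query:
SELECT location || ': ' || kind AS label FROM sensors

Result:
label             
------------------
Basement: motion  
Lobby: pressure   
Lobby: motion     
Basement: pressure
Basement: light   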